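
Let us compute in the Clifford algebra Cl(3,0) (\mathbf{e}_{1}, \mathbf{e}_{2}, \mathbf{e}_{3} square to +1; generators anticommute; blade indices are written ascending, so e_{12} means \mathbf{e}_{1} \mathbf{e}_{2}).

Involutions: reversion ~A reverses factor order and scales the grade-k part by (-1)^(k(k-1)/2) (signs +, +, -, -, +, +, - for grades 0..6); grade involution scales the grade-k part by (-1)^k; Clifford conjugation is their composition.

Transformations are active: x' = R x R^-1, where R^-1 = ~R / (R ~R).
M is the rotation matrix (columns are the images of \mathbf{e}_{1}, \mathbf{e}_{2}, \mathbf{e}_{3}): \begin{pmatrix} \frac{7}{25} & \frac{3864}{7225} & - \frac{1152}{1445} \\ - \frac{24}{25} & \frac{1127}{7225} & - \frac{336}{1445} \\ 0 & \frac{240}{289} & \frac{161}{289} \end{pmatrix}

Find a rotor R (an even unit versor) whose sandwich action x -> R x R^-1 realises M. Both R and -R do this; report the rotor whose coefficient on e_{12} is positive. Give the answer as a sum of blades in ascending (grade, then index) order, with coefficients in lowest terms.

Method: write R = a + b12*e_{12} + b13*e_{13} + b23*e_{23} with a^2 + b12^2 + b13^2 + b23^2 = 1 (so R^-1 = ~R). Expanding the columns R e_j ~R gives tr M = 4a^2 - 1 and, from the antisymmetric part, M21 - M12 = -4a*b12, M13 - M31 = 4a*b13, M32 - M23 = -4a*b23.
Here tr M = \frac{287}{289}, so a^2 = (1 + tr M)/4 = \frac{144}{289} and a = ±\frac{12}{17}. Taking a = \frac{12}{17}: M21 - M12 = -\frac{432}{289}, M13 - M31 = -\frac{1152}{1445}, M32 - M23 = \frac{1536}{1445}, giving b12 = \frac{9}{17}, b13 = -\frac{24}{85}, b23 = -\frac{32}{85}, i.e. R = \frac{12}{17} + \frac{9}{17} e_{12} - \frac{24}{85} e_{13} - \frac{32}{85} e_{23}.
Its e_{12} coefficient is already positive.
Answer: \frac{12}{17} + \frac{9}{17} e_{12} - \frac{24}{85} e_{13} - \frac{32}{85} e_{23}. Sheet selection: the two-to-one cover makes ±R indistinguishable at the matrix level (trace \frac{287}{289}), so uniqueness comes from the required sign on e_{12}.


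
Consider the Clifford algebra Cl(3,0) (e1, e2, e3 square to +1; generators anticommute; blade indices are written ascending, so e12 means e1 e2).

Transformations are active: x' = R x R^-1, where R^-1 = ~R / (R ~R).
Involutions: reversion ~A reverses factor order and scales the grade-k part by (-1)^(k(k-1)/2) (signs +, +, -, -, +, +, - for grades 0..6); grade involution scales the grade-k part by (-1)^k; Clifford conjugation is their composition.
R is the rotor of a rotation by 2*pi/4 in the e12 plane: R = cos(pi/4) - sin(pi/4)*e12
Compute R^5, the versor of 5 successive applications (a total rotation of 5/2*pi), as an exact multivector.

Half-angle bookkeeping: 5 applications in e12 add up to rotor phase 5*pi/4 = 5*pi/4, so R^5 = cos(5*pi/4) - sin(5*pi/4)*e12.
cos(5*pi/4) = -sqrt(2)/2 and sin(5*pi/4) = -sqrt(2)/2, so R^5 = -sqrt(2)/2 + sqrt(2)/2*e12. The net rotation is 1/2*pi (after discarding 1 full turn, each of which contributes a factor -1 to the rotor); the rotor keeps the half-angle phase exactly.
Answer: -sqrt(2)/2 + sqrt(2)/2*e12


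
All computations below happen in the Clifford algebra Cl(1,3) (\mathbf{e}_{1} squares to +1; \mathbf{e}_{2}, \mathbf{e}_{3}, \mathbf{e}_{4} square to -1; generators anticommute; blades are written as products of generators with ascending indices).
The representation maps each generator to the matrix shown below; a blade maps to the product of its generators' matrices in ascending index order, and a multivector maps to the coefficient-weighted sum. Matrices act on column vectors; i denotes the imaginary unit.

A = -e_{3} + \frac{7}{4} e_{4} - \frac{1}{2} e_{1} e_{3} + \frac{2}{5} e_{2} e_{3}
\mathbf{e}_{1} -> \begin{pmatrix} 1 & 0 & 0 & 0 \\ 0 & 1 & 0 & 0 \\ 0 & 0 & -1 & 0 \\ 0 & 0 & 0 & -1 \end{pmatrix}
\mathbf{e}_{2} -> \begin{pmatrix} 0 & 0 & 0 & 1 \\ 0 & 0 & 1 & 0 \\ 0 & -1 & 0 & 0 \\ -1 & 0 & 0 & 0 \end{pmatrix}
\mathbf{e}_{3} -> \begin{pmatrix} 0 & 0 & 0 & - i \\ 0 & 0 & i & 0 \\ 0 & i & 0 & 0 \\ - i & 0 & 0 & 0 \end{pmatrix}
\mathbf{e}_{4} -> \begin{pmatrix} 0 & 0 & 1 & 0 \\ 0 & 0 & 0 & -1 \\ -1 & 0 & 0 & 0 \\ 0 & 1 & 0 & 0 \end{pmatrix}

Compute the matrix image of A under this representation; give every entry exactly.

Bivector images (products of the table entries): rho(e_{1} e_{3}) = rho(\mathbf{e}_{1})rho(\mathbf{e}_{3}) = \begin{pmatrix} 0 & 0 & 0 & - i \\ 0 & 0 & i & 0 \\ 0 & - i & 0 & 0 \\ i & 0 & 0 & 0 \end{pmatrix}; rho(e_{2} e_{3}) = rho(\mathbf{e}_{2})rho(\mathbf{e}_{3}) = \begin{pmatrix} - i & 0 & 0 & 0 \\ 0 & i & 0 & 0 \\ 0 & 0 & - i & 0 \\ 0 & 0 & 0 & i \end{pmatrix}.
M = (-1)*rho(e_{3}) + (\frac{7}{4})*rho(e_{4}) + (-\frac{1}{2})*rho(e_{1} e_{3}) + (\frac{2}{5})*rho(e_{2} e_{3}), summed entrywise:
Answer: \begin{pmatrix} - \frac{2 i}{5} & 0 & \frac{7}{4} & \frac{3 i}{2} \\ 0 & \frac{2 i}{5} & - \frac{3 i}{2} & - \frac{7}{4} \\ - \frac{7}{4} & - \frac{i}{2} & - \frac{2 i}{5} & 0 \\ \frac{i}{2} & \frac{7}{4} & 0 & \frac{2 i}{5} \end{pmatrix}


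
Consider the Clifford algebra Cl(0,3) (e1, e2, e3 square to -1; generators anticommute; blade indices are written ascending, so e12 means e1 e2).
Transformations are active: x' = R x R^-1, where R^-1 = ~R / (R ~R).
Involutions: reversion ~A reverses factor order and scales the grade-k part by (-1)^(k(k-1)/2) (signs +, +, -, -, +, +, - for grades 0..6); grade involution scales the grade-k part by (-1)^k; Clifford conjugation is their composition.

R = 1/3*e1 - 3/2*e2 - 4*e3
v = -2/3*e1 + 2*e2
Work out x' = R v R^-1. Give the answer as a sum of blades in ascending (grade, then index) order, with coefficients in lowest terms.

~R = 1/3*e1 - 3/2*e2 - 4*e3, and R ~R = -661/36, so R^-1 = ~R / (-661/36).
R v = 29/9 - 1/3*e12 - 8/3*e13 + 8*e23
Answer: 1090/1983*e1 - 974/661*e2 + 928/661*e3


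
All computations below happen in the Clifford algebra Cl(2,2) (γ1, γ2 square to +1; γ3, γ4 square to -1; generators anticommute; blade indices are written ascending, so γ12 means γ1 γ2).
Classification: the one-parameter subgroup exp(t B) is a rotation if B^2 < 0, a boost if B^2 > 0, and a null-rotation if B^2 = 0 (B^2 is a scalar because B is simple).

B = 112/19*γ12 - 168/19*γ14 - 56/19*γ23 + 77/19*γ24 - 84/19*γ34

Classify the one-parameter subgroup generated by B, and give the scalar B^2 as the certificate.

B^2 term by term: the squares give (112/19)^2*(γ12)^2 + (-168/19)^2*(γ14)^2 + (-56/19)^2*(γ23)^2 + (77/19)^2*(γ24)^2 + (-84/19)^2*(γ34)^2 = 12544/361*(-1) + 28224/361*(+1) + 3136/361*(+1) + 5929/361*(+1) + 7056/361*(-1) = 49 (each basis 2-blade squares to minus the product of its generators' squares); cross terms between blades sharing an index anticommute and cancel; the commuting (index-disjoint) pairs give grade-4 terms 2*c*c'*(blade product), which cancel blade by blade — γ1234: -18816/361 + 18816/361 = 0 — confirming B is simple. So B^2 = 49.
Answer: boost, certificate B^2 = 49. Check the certificate: B^2 = 49, and that sign is decisive whatever form B takes.


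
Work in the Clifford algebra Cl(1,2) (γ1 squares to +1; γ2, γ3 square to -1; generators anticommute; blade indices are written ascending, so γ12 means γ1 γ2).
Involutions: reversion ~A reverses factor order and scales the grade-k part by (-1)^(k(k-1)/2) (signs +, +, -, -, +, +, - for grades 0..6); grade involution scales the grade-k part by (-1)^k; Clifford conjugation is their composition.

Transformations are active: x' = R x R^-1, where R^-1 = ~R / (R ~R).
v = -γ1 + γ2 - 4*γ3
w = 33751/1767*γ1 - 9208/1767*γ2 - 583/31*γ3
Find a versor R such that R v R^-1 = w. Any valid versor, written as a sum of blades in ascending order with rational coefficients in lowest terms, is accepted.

A norm check does it: q(v) = q(w) = -16, hence R = v + w = 31984/1767*γ1 - 7441/1767*γ2 - 707/31*γ3 realises the map — parallel part kept, (v - w)/2 negated, v carried to w.
Answer: 31984/1767*γ1 - 7441/1767*γ2 - 707/31*γ3


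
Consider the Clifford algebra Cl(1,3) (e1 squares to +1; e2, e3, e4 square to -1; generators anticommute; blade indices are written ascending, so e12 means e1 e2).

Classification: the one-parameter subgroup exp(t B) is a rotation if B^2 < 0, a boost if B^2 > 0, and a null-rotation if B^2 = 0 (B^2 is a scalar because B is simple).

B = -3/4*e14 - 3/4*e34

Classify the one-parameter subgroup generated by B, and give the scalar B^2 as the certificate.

B^2 term by term: the squares give (-3/4)^2*(e14)^2 + (-3/4)^2*(e34)^2 = 9/16*(+1) + 9/16*(-1) = 0 (each basis 2-blade squares to minus the product of its generators' squares); cross terms between blades sharing an index anticommute and cancel. So B^2 = 0.
Answer: null-rotation, certificate B^2 = 0. Why this suffices: the scalar 0 survives any versor conjugation, so its sign alone determines the class however B is presented.


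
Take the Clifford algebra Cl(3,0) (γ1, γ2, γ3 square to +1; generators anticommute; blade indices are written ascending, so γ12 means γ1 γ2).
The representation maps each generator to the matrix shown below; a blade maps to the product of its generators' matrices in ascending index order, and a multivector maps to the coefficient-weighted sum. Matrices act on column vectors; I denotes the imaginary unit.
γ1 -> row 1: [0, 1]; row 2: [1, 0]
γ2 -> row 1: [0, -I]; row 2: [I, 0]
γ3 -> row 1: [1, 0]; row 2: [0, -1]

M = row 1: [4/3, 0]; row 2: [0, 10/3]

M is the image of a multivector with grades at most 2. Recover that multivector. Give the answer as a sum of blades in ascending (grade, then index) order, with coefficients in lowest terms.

Method: 1, rho(γ1), rho(γ2), rho(γ3) form a trace-orthogonal basis of the 2x2 complex matrices (tr(X Y) = 2 if X = Y, else 0), so M = m0*1 + m1*rho(γ1) + m2*rho(γ2) + m3*rho(γ3) with m0 = tr(M)/2 = 7/3, m1 = tr(M rho(γ1))/2 = 0, m2 = tr(M rho(γ2))/2 = 0, m3 = tr(M rho(γ3))/2 = -1.
Multiplying table entries, the bivector images are rho(γ12) = I*rho(γ3), rho(γ13) = -I*rho(γ2), rho(γ23) = I*rho(γ1); with real blade coefficients the real parts of m0..m3 are the coefficients of 1, γ1, γ2, γ3 and the imaginary parts give the bivectors (γ23: Im m1, γ13: -Im m2, γ12: Im m3).
Answer: 7/3 - γ3


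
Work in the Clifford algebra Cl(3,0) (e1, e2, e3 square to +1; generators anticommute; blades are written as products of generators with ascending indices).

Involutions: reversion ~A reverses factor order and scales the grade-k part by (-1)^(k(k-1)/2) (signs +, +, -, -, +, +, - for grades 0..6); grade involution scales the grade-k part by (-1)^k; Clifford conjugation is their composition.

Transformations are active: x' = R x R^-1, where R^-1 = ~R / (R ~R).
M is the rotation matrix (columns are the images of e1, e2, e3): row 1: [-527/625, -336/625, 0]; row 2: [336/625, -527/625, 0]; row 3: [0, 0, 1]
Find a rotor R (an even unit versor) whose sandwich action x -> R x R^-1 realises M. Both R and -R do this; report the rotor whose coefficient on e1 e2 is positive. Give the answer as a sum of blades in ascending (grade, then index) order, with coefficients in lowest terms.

Method: write R = a + b12*e1 e2 + b13*e1 e3 + b23*e2 e3 with a^2 + b12^2 + b13^2 + b23^2 = 1 (so R^-1 = ~R). Expanding the columns R e_j ~R gives tr M = 4a^2 - 1 and, from the antisymmetric part, M21 - M12 = -4a*b12, M13 - M31 = 4a*b13, M32 - M23 = -4a*b23.
Here tr M = -429/625, so a^2 = (1 + tr M)/4 = 49/625 and a = ±7/25. Taking a = 7/25: M21 - M12 = 672/625, M13 - M31 = 0, M32 - M23 = 0, giving b12 = -24/25, b13 = 0, b23 = 0, i.e. R = 7/25 - 24/25*e1 e2.
Its e1 e2 coefficient is negative, so report the other preimage -R.
Answer: -7/25 + 24/25*e1 e2. Recall the cover is two-to-one: with M of trace -429/625, both preimages act alike, and the stated e1 e2 sign chooses the sheet.


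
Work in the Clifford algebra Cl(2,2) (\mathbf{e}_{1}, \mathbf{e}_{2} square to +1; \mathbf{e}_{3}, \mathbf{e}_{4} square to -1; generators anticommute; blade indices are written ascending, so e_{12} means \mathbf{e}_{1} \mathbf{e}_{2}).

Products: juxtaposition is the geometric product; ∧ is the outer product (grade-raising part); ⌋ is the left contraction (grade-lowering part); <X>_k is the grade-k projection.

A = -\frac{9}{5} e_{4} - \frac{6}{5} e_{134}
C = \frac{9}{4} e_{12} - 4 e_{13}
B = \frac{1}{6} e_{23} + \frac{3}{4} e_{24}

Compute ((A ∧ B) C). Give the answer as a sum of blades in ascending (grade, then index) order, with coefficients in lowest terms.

step 1: -\frac{3}{10} e_{234}
step 2: -\frac{6}{5} e_{124} + \frac{27}{40} e_{134}
Answer: -\frac{6}{5} e_{124} + \frac{27}{40} e_{134}


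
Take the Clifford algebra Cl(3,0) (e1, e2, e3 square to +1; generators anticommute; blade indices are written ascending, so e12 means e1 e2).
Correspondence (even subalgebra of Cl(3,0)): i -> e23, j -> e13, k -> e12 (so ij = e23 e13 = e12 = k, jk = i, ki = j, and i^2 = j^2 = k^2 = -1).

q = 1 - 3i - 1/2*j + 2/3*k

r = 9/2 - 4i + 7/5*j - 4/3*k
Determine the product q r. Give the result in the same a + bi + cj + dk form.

In blades: q = 1 + 2/3*e12 - 1/2*e13 - 3*e23, r = 9/2 - 4/3*e12 + 7/5*e13 - 4*e23.
Distribute q over r term by term (generator squares from the signature, products reordered to ascending indices): (1)*r = 9/2 - 4/3*e12 + 7/5*e13 - 4*e23; (2/3*e12)*r = 8/9 + 3*e12 - 8/3*e13 - 14/15*e23; (-1/2*e13)*r = 7/10 - 2*e12 - 9/4*e13 + 2/3*e23; (-3*e23)*r = -12 - 21/5*e12 - 4*e13 - 27/2*e23.
Sum: -266/45 - 68/15*e12 - 451/60*e13 - 533/30*e23; translating back through the correspondence:
Answer: -266/45 - 533/30*i - 451/60*j - 68/15*k


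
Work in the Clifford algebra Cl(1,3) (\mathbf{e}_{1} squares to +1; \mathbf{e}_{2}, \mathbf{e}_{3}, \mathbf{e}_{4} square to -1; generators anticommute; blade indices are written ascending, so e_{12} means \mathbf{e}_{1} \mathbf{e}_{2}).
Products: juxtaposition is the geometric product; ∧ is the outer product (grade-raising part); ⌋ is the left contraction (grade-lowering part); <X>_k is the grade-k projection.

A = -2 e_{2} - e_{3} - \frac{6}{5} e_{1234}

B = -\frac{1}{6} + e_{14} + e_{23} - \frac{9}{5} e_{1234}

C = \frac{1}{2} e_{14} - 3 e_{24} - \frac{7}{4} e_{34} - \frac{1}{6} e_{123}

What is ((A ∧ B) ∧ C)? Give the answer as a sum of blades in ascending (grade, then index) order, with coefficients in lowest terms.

step 1: \frac{1}{3} e_{2} + \frac{1}{6} e_{3} + 2 e_{124} + e_{134} + \frac{1}{5} e_{1234}
step 2: -\frac{1}{6} e_{124} - \frac{1}{12} e_{134} - \frac{1}{12} e_{234}
Answer: -\frac{1}{6} e_{124} - \frac{1}{12} e_{134} - \frac{1}{12} e_{234}


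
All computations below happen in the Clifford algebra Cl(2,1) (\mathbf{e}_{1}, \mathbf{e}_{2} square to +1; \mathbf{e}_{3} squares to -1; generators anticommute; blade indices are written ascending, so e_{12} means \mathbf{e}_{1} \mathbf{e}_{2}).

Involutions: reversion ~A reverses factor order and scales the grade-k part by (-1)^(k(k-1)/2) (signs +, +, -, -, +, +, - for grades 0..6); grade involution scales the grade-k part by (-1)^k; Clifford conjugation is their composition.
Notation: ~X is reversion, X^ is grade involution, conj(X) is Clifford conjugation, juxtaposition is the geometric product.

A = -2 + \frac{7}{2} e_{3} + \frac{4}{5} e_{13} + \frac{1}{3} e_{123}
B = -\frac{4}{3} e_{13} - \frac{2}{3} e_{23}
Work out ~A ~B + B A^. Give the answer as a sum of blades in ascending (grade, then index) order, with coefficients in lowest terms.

first term: -\frac{16}{15} + \frac{40}{9} e_{1} + \frac{25}{9} e_{2} - \frac{8}{15} e_{12} - \frac{8}{3} e_{13} - \frac{4}{3} e_{23}
second term: -\frac{16}{15} - \frac{40}{9} e_{1} - \frac{25}{9} e_{2} + \frac{8}{15} e_{12} + \frac{8}{3} e_{13} + \frac{4}{3} e_{23}
Answer: -\frac{32}{15}


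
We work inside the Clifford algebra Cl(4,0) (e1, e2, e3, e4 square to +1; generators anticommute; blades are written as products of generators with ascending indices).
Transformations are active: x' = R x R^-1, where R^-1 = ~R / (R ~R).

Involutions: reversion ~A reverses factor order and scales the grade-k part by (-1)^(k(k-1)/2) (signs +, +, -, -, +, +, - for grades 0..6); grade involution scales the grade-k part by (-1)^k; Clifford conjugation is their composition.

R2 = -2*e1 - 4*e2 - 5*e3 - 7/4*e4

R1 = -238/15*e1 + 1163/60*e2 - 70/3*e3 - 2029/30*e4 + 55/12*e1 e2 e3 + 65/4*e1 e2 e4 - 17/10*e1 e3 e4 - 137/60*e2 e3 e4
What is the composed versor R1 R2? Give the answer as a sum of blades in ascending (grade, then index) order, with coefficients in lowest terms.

Distribute over the terms of R2 (each basis-blade product reordered to ascending indices, repeated generators contracted through their squares):
R1 (-2*e1) = 476/15 + 1163/30*e1 e2 - 140/3*e1 e3 - 2029/15*e1 e4 - 55/6*e2 e3 - 65/2*e2 e4 + 17/5*e3 e4 - 137/30*e1 e2 e3 e4
R1 (-4*e2) = -1163/15 + 952/15*e1 e2 + 55/3*e1 e3 + 65*e1 e4 - 280/3*e2 e3 - 4058/15*e2 e4 + 137/15*e3 e4 + 34/5*e1 e2 e3 e4
R1 (-5*e3) = 350/3 - 275/12*e1 e2 + 238/3*e1 e3 - 17/2*e1 e4 - 1163/12*e2 e3 - 137/12*e2 e4 - 2029/6*e3 e4 + 325/4*e1 e2 e3 e4
R1 (-7/4*e4) = 14203/120 - 455/16*e1 e2 + 119/40*e1 e3 + 833/30*e1 e4 + 959/240*e2 e3 - 8141/240*e2 e4 + 245/6*e3 e4 - 385/48*e1 e2 e3 e4
Summing the partial products and collecting blades:
Answer: 7569/40 + 12211/240*e1 e2 + 2159/40*e1 e3 - 51*e1 e4 - 46901/240*e2 e3 - 83609/240*e2 e4 - 1424/5*e3 e4 + 6037/80*e1 e2 e3 e4


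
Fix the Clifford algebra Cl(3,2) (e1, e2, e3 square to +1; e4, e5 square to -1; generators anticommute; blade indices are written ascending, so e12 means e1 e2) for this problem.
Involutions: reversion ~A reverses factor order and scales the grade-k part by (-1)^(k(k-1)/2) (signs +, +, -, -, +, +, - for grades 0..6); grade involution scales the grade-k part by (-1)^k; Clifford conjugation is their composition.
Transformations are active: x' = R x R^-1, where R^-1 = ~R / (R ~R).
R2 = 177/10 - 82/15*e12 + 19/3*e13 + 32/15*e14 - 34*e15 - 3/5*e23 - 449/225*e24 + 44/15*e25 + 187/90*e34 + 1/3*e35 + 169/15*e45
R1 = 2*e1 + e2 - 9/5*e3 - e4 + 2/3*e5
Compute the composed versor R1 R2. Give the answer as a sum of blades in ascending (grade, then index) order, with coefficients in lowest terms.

Distribute over the terms of R1 (each basis-blade product reordered to ascending indices, repeated generators contracted through their squares):
(2*e1) R2 = 177/5*e1 - 164/15*e2 + 38/3*e3 + 64/15*e4 - 68*e5 - 6/5*e123 - 898/225*e124 + 88/15*e125 + 187/45*e134 + 2/3*e135 + 338/15*e145
(e2) R2 = 82/15*e1 + 177/10*e2 - 3/5*e3 - 449/225*e4 + 44/15*e5 - 19/3*e123 - 32/15*e124 + 34*e125 + 187/90*e234 + 1/3*e235 + 169/15*e245
(-9/5*e3) R2 = 57/5*e1 - 27/25*e2 - 1593/50*e3 - 187/50*e4 - 3/5*e5 + 246/25*e123 + 96/25*e134 - 306/5*e135 - 449/125*e234 + 132/25*e235 - 507/25*e345
(-e4) R2 = -32/15*e1 + 449/225*e2 - 187/90*e3 - 177/10*e4 + 169/15*e5 + 82/15*e124 - 19/3*e134 - 34*e145 + 3/5*e234 + 44/15*e245 + 1/3*e345
(2/3*e5) R2 = -68/3*e1 + 88/45*e2 + 2/9*e3 + 338/45*e4 + 59/5*e5 - 164/45*e125 + 38/9*e135 + 64/45*e145 - 2/5*e235 - 898/675*e245 + 187/135*e345
Summing the partial products and collecting blades:
Answer: 412/15*e1 + 4337/450*e2 - 4871/225*e3 - 2623/225*e4 - 213/5*e5 + 173/75*e123 - 148/225*e124 + 326/9*e125 + 374/225*e134 - 2534/45*e135 - 452/45*e145 - 2057/2250*e234 + 391/75*e235 + 8687/675*e245 - 12529/675*e345


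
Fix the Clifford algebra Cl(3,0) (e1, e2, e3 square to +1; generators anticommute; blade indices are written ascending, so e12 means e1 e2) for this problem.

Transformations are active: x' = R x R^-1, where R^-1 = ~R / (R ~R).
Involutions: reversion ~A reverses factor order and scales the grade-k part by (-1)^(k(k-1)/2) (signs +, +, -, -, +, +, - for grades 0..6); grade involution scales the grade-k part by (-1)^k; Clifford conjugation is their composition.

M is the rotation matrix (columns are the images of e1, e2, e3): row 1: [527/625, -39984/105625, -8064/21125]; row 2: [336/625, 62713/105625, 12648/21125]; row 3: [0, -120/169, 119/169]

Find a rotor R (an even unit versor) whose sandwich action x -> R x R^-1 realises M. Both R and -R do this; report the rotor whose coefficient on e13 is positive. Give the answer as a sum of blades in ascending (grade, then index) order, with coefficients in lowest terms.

Method: write R = a + b12*e12 + b13*e13 + b23*e23 with a^2 + b12^2 + b13^2 + b23^2 = 1 (so R^-1 = ~R). Expanding the columns R e_j ~R gives tr M = 4a^2 - 1 and, from the antisymmetric part, M21 - M12 = -4a*b12, M13 - M31 = 4a*b13, M32 - M23 = -4a*b23.
Here tr M = 226151/105625, so a^2 = (1 + tr M)/4 = 82944/105625 and a = ±288/325. Taking a = 288/325: M21 - M12 = 96768/105625, M13 - M31 = -8064/21125, M32 - M23 = -27648/21125, giving b12 = -84/325, b13 = -7/65, b23 = 24/65, i.e. R = 288/325 - 84/325*e12 - 7/65*e13 + 24/65*e23.
Its e13 coefficient is negative, so report the other preimage -R.
Answer: -288/325 + 84/325*e12 + 7/65*e13 - 24/65*e23. Sheet selection: the two-to-one cover makes ±R indistinguishable at the matrix level (trace 226151/105625), so uniqueness comes from the required sign on e13.


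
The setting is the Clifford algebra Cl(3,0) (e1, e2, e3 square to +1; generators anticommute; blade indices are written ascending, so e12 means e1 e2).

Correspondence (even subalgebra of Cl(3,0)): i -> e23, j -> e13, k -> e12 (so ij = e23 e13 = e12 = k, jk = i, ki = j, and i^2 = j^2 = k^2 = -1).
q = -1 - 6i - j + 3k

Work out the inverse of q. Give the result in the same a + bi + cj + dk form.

In blades: q = -1 + 3*e12 - e13 - 6*e23.
With qbar = -1 - 3*e12 + e13 + 6*e23 (scalar fixed, mapped units negated), q qbar = 47 (the sum of squared coefficients), so q^-1 = qbar / (47) = -1/47 - 3/47*e12 + 1/47*e13 + 6/47*e23; translating back:
Answer: -1/47 + 6/47*i + 1/47*j - 3/47*k


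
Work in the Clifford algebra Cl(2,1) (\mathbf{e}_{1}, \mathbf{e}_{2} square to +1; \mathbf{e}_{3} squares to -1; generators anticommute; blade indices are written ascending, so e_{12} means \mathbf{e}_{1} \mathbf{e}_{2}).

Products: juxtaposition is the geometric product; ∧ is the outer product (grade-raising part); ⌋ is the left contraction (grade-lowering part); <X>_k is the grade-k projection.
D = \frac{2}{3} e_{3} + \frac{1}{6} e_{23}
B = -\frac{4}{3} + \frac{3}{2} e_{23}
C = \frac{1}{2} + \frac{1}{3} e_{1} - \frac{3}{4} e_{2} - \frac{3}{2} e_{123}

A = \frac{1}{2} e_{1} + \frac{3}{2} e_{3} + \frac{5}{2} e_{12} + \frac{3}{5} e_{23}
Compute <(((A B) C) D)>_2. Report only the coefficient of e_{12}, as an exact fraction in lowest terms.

step 1: \frac{9}{10} - \frac{2}{3} e_{1} + \frac{9}{4} e_{2} - 2 e_{3} - \frac{10}{3} e_{12} + \frac{15}{4} e_{13} - \frac{4}{5} e_{23} + \frac{3}{4} e_{123}
step 2: -\frac{1861}{720} + \frac{11}{3} e_{1} + \frac{2587}{360} e_{2} - \frac{157}{20} e_{3} - \frac{59}{12} e_{12} + \frac{311}{48} e_{13} - \frac{13}{20} e_{23} + \frac{377}{240} e_{123}
step 3: \frac{41}{8} - \frac{5843}{1440} e_{1} - \frac{7}{8} e_{2} - \frac{227}{432} e_{3} + \frac{47}{1440} e_{12} + \frac{13}{8} e_{13} + \frac{3767}{864} e_{23} - \frac{8}{3} e_{123}
step 4: \frac{47}{1440} e_{12} + \frac{13}{8} e_{13} + \frac{3767}{864} e_{23}
Answer: \frac{47}{1440}


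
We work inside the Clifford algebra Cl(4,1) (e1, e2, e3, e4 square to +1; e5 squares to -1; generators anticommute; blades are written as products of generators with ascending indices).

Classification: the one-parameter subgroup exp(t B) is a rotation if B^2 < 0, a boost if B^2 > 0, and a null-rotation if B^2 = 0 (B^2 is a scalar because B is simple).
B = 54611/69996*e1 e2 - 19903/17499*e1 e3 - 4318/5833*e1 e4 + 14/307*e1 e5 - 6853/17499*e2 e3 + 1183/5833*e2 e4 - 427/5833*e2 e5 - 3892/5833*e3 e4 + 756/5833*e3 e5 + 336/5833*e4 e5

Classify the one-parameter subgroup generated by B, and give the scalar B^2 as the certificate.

B^2 term by term: the squares give (54611/69996)^2*(e1 e2)^2 + (-19903/17499)^2*(e1 e3)^2 + (-4318/5833)^2*(e1 e4)^2 + (14/307)^2*(e1 e5)^2 + (-6853/17499)^2*(e2 e3)^2 + (1183/5833)^2*(e2 e4)^2 + (-427/5833)^2*(e2 e5)^2 + (-3892/5833)^2*(e3 e4)^2 + (756/5833)^2*(e3 e5)^2 + (336/5833)^2*(e4 e5)^2 = 2982361321/4899440016*(-1) + 396129409/306215001*(-1) + 18645124/34023889*(-1) + 196/94249*(+1) + 46963609/306215001*(-1) + 1399489/34023889*(-1) + 182329/34023889*(+1) + 15147664/34023889*(-1) + 571536/34023889*(+1) + 112896/34023889*(+1) = -49/16 (each basis 2-blade squares to minus the product of its generators' squares); cross terms between blades sharing an index anticommute and cancel; the commuting (index-disjoint) pairs give grade-4 terms 2*c*c'*(blade product), which cancel blade by blade — e1 e2 e3 e4: -106273006/102071667 + 47090498/102071667 + 59182508/102071667 = 0; e1 e2 e3 e5: 6880986/34023889 - 16997162/102071667 - 191884/5372193 = 0; e1 e2 e4 e5: 3058216/34023889 - 3687572/34023889 + 33124/1790731 = 0; e1 e3 e4 e5: -4458272/34023889 + 6528816/34023889 - 108976/1790731 = 0; e2 e3 e4 e5: -1535072/34023889 - 1788696/34023889 + 3323768/34023889 = 0 — confirming B is simple. So B^2 = -49/16.
Answer: rotation, certificate B^2 = -49/16. The invariant at work: B^2 = -49/16 is unchanged by conjugation, hence its sign classifies the subgroup whatever basis B is written in.


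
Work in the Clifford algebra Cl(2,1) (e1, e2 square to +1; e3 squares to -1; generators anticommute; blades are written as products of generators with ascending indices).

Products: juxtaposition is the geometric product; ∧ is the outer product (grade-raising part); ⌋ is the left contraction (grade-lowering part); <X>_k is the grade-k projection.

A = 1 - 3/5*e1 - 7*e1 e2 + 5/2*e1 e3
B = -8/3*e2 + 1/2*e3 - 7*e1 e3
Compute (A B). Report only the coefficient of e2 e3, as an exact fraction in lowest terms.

step 1: -35/2 + 209/12*e1 - 8/3*e2 + 47/10*e3 + 8/5*e1 e2 - 73/10*e1 e3 - 49*e2 e3 + 19/6*e1 e2 e3
Answer: -49


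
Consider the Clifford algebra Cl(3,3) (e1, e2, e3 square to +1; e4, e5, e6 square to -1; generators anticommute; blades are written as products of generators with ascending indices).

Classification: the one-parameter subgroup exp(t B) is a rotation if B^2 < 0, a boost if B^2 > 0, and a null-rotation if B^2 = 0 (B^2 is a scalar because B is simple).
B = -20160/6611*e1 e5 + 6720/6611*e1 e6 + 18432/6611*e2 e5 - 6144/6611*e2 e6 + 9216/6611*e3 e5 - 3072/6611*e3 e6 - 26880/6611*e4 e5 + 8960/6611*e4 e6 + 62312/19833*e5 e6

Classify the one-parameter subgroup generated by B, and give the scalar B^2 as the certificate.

B^2 term by term: the squares give (-20160/6611)^2*(e1 e5)^2 + (6720/6611)^2*(e1 e6)^2 + (18432/6611)^2*(e2 e5)^2 + (-6144/6611)^2*(e2 e6)^2 + (9216/6611)^2*(e3 e5)^2 + (-3072/6611)^2*(e3 e6)^2 + (-26880/6611)^2*(e4 e5)^2 + (8960/6611)^2*(e4 e6)^2 + (62312/19833)^2*(e5 e6)^2 = 406425600/43705321*(+1) + 45158400/43705321*(+1) + 339738624/43705321*(+1) + 37748736/43705321*(+1) + 84934656/43705321*(+1) + 9437184/43705321*(+1) + 722534400/43705321*(-1) + 80281600/43705321*(-1) + 3882785344/393347889*(-1) = -64/9 (each basis 2-blade squares to minus the product of its generators' squares); cross terms between blades sharing an index anticommute and cancel; the commuting (index-disjoint) pairs give grade-4 terms 2*c*c'*(blade product), which cancel blade by blade — e1 e2 e5 e6: -247726080/43705321 + 247726080/43705321 = 0; e1 e3 e5 e6: -123863040/43705321 + 123863040/43705321 = 0; e1 e4 e5 e6: 361267200/43705321 - 361267200/43705321 = 0; e2 e3 e5 e6: 113246208/43705321 - 113246208/43705321 = 0; e2 e4 e5 e6: -330301440/43705321 + 330301440/43705321 = 0; e3 e4 e5 e6: -165150720/43705321 + 165150720/43705321 = 0 — confirming B is simple. So B^2 = -64/9.
Answer: rotation, certificate B^2 = -64/9. Because -64/9 is invariant under every versor sandwich, the classification follows from its sign alone.


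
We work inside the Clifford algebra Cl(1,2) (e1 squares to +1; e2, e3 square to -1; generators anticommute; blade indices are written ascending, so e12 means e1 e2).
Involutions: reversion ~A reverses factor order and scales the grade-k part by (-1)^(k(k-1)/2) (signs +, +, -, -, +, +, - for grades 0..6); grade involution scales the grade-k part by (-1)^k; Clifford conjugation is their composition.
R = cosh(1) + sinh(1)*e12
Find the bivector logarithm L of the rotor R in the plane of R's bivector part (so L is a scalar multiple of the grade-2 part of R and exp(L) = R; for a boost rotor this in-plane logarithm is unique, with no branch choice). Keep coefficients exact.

The scalar part of R is cosh(1), which determines |rapidity| via cosh; the sign lives in the bivector part, and pairing them (bivector part over sinh of the rapidity = the plane) gives the unique in-plane L = rapidity * plane.
Concretely: cosh(rapidity) = cosh(1) gives rapidity = ±1, and since rapidity/sinh(rapidity) is even the sign is immaterial: L = (rapidity/sinh(rapidity)) * <R>_2 = (1/sinh(1)) * <R>_2.
Answer: e12


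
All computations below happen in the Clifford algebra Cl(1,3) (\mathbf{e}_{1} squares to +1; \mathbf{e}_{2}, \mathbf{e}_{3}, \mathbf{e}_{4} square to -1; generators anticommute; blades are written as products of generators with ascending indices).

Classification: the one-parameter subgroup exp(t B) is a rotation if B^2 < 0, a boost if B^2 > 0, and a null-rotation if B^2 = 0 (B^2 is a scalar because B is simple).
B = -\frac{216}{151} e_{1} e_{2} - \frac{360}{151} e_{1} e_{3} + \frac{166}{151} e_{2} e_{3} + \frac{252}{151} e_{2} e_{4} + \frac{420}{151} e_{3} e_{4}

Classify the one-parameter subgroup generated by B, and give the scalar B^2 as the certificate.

B^2 term by term: the squares give (-\frac{216}{151})^2*(e_{1} e_{2})^2 + (-\frac{360}{151})^2*(e_{1} e_{3})^2 + (\frac{166}{151})^2*(e_{2} e_{3})^2 + (\frac{252}{151})^2*(e_{2} e_{4})^2 + (\frac{420}{151})^2*(e_{3} e_{4})^2 = \frac{46656}{22801}*(+1) + \frac{129600}{22801}*(+1) + \frac{27556}{22801}*(-1) + \frac{63504}{22801}*(-1) + \frac{176400}{22801}*(-1) = -4 (each basis 2-blade squares to minus the product of its generators' squares); cross terms between blades sharing an index anticommute and cancel; the commuting (index-disjoint) pairs give grade-4 terms 2*c*c'*(blade product), which cancel blade by blade — e_{1} e_{2} e_{3} e_{4}: -\frac{181440}{22801} + \frac{181440}{22801} = 0 — confirming B is simple. So B^2 = -4.
Answer: rotation, certificate B^2 = -4. The invariant at work: B^2 = -4 is unchanged by conjugation, hence its sign classifies the subgroup whatever basis B is written in.


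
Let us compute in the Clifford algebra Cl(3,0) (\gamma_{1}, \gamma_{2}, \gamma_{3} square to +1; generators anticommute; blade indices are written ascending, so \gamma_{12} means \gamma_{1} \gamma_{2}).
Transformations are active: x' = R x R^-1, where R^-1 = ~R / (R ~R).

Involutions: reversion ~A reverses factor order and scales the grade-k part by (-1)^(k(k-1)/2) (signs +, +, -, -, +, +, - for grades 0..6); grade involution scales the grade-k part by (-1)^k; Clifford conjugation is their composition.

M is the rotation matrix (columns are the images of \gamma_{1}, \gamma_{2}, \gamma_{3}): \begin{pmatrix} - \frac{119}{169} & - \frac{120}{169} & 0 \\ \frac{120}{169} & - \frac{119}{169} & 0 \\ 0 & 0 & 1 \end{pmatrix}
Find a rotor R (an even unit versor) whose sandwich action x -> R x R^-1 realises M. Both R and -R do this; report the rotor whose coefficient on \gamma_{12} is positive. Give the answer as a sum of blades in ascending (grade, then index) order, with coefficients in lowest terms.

Method: write R = a + b12*\gamma_{12} + b13*\gamma_{13} + b23*\gamma_{23} with a^2 + b12^2 + b13^2 + b23^2 = 1 (so R^-1 = ~R). Expanding the columns R e_j ~R gives tr M = 4a^2 - 1 and, from the antisymmetric part, M21 - M12 = -4a*b12, M13 - M31 = 4a*b13, M32 - M23 = -4a*b23.
Here tr M = -\frac{69}{169}, so a^2 = (1 + tr M)/4 = \frac{25}{169} and a = ±\frac{5}{13}. Taking a = \frac{5}{13}: M21 - M12 = \frac{240}{169}, M13 - M31 = 0, M32 - M23 = 0, giving b12 = -\frac{12}{13}, b13 = 0, b23 = 0, i.e. R = \frac{5}{13} - \frac{12}{13} \gamma_{12}.
Its \gamma_{12} coefficient is negative, so report the other preimage -R.
Answer: -\frac{5}{13} + \frac{12}{13} \gamma_{12}. Recall the cover is two-to-one: with M of trace -\frac{69}{169}, both preimages act alike, and the stated \gamma_{12} sign chooses the sheet.


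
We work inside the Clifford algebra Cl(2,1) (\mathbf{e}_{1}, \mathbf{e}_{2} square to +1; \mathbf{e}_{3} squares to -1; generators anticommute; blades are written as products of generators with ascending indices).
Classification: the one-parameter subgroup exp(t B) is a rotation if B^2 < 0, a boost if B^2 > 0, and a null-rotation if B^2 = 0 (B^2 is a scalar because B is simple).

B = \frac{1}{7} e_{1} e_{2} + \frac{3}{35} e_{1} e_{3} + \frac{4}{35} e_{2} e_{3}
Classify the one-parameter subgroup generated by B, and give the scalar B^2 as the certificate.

B^2 term by term: the squares give (\frac{1}{7})^2*(e_{1} e_{2})^2 + (\frac{3}{35})^2*(e_{1} e_{3})^2 + (\frac{4}{35})^2*(e_{2} e_{3})^2 = \frac{1}{49}*(-1) + \frac{9}{1225}*(+1) + \frac{16}{1225}*(+1) = 0 (each basis 2-blade squares to minus the product of its generators' squares); cross terms between blades sharing an index anticommute and cancel. So B^2 = 0.
Answer: null-rotation, certificate B^2 = 0. Certificate logic: 0 is a conjugation-invariant scalar, so its sign fixes rotation versus boost versus null-rotation outright.


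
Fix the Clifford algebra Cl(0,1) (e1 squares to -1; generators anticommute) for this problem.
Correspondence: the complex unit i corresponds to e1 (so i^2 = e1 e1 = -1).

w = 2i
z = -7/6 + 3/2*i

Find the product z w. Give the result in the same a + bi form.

In blades: z = -7/6 + 3/2*e1, w = 2*e1.
Distribute z over w term by term (generator squares from the signature, products reordered to ascending indices): (-7/6)*w = -7/3*e1; (3/2*e1)*w = -3.
Sum: -3 - 7/3*e1; translating back through the correspondence:
Answer: -3 - 7/3*i


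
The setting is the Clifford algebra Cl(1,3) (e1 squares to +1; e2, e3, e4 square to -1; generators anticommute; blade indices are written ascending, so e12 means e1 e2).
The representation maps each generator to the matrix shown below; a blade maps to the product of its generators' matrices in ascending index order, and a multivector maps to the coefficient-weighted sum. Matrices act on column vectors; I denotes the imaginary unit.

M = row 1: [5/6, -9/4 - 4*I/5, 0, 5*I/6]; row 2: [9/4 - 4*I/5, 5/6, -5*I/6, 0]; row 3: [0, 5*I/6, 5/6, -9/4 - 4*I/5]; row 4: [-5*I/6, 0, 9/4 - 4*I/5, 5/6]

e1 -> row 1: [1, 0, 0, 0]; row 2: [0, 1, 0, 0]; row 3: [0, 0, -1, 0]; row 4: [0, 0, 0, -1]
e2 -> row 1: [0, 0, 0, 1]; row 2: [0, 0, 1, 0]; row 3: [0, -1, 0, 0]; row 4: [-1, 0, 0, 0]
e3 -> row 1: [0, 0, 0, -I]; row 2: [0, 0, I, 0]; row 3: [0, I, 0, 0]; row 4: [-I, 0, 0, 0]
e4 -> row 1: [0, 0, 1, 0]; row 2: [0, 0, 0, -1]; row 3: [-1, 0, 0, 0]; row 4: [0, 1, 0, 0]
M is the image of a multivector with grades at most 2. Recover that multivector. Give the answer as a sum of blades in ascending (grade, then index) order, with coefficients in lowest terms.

Method: the blade images are trace-orthogonal — tr(rho(e_A) rho(e_B)^-1) = 4 if A = B and 0 otherwise — and rho(e_A)^-1 = (e_A)^2 * rho(e_A) with (e_A)^2 = +1 or -1, so the coefficient of e_A in the preimage is (e_A)^2 * tr(M rho(e_A))/4.
Nonzero projections over blades of grade <= 2: 1: (1)^2 = +1, tr(M 1) = 10/3, coefficient 5/6; e13: (e13)^2 = +1, tr(M rho(e13)) = -10/3, coefficient -5/6; e24: (e24)^2 = -1, tr(M rho(e24)) = 9, coefficient -9/4; e34: (e34)^2 = -1, tr(M rho(e34)) = -16/5, coefficient 4/5. Every other blade of grade <= 2 projects to 0.
Answer: 5/6 - 5/6*e13 - 9/4*e24 + 4/5*e34


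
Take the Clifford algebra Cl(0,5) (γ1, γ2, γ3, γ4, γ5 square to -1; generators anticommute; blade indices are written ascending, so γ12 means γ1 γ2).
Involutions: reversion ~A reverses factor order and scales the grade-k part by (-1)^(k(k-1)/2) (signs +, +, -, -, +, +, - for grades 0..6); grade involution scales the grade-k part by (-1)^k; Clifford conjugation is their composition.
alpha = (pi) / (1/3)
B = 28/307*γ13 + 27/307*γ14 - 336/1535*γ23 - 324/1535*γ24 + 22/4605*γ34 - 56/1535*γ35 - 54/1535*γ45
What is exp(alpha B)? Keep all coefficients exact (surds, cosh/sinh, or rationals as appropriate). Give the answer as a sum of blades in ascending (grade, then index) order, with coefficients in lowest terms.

B^2 term by term: the squares give (28/307)^2*(γ13)^2 + (27/307)^2*(γ14)^2 + (-336/1535)^2*(γ23)^2 + (-324/1535)^2*(γ24)^2 + (22/4605)^2*(γ34)^2 + (-56/1535)^2*(γ35)^2 + (-54/1535)^2*(γ45)^2 = 784/94249*(-1) + 729/94249*(-1) + 112896/2356225*(-1) + 104976/2356225*(-1) + 484/21206025*(-1) + 3136/2356225*(-1) + 2916/2356225*(-1) = -1/9 (each basis 2-blade squares to minus the product of its generators' squares); cross terms between blades sharing an index anticommute and cancel; the commuting (index-disjoint) pairs give grade-4 terms 2*c*c'*(blade product), which cancel blade by blade — γ1234: 18144/471245 - 18144/471245 = 0; γ1345: -3024/471245 + 3024/471245 = 0; γ2345: 36288/2356225 - 36288/2356225 = 0 — confirming B is simple. So B^2 = -1/9.
B^2 = -1/9 — since the square is negative, the closed form is circular: l = 1/3, alpha*l = pi, so exp(alpha B) = cos(pi) + (sin(pi)/(1/3))*B = -1 + (0)*B.
Answer: -1


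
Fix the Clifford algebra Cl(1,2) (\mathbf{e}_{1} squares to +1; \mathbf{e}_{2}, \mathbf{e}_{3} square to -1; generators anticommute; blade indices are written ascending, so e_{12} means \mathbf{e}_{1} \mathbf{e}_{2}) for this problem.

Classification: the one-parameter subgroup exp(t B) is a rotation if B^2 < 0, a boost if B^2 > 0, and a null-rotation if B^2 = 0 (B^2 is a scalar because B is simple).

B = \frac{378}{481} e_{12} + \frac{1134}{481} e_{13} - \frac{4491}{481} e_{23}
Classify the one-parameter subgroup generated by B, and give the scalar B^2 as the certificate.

B^2 term by term: the squares give (\frac{378}{481})^2*(e_{12})^2 + (\frac{1134}{481})^2*(e_{13})^2 + (-\frac{4491}{481})^2*(e_{23})^2 = \frac{142884}{231361}*(+1) + \frac{1285956}{231361}*(+1) + \frac{20169081}{231361}*(-1) = -81 (each basis 2-blade squares to minus the product of its generators' squares); cross terms between blades sharing an index anticommute and cancel. So B^2 = -81.
Answer: rotation, certificate B^2 = -81. Check the certificate: B^2 = -81, and that sign is decisive whatever form B takes.


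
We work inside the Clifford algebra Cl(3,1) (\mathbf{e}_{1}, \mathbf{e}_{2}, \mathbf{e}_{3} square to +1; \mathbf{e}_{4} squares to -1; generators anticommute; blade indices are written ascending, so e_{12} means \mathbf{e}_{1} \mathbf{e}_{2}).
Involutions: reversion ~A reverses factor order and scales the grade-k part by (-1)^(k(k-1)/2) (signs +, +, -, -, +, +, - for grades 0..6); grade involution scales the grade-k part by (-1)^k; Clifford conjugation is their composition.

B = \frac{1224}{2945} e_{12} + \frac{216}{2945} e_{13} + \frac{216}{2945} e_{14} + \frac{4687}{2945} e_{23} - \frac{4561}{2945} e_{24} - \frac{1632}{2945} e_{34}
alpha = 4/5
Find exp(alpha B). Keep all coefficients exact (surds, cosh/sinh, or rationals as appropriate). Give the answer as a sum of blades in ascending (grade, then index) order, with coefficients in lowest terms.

B^2 term by term: the squares give (\frac{1224}{2945})^2*(e_{12})^2 + (\frac{216}{2945})^2*(e_{13})^2 + (\frac{216}{2945})^2*(e_{14})^2 + (\frac{4687}{2945})^2*(e_{23})^2 + (-\frac{4561}{2945})^2*(e_{24})^2 + (-\frac{1632}{2945})^2*(e_{34})^2 = \frac{1498176}{8673025}*(-1) + \frac{46656}{8673025}*(-1) + \frac{46656}{8673025}*(+1) + \frac{21967969}{8673025}*(-1) + \frac{20802721}{8673025}*(+1) + \frac{2663424}{8673025}*(+1) = 0 (each basis 2-blade squares to minus the product of its generators' squares); cross terms between blades sharing an index anticommute and cancel; the commuting (index-disjoint) pairs give grade-4 terms 2*c*c'*(blade product), which cancel blade by blade — e_{1234}: -\frac{3995136}{8673025} + \frac{1970352}{8673025} + \frac{2024784}{8673025} = 0 — confirming B is simple. So B^2 = 0.
B^2 = 0, so the series closes: exp(alpha B) = 1 + alpha B (parabolic case).
Answer: 1 + \frac{4896}{14725} e_{12} + \frac{864}{14725} e_{13} + \frac{864}{14725} e_{14} + \frac{18748}{14725} e_{23} - \frac{18244}{14725} e_{24} - \frac{6528}{14725} e_{34}


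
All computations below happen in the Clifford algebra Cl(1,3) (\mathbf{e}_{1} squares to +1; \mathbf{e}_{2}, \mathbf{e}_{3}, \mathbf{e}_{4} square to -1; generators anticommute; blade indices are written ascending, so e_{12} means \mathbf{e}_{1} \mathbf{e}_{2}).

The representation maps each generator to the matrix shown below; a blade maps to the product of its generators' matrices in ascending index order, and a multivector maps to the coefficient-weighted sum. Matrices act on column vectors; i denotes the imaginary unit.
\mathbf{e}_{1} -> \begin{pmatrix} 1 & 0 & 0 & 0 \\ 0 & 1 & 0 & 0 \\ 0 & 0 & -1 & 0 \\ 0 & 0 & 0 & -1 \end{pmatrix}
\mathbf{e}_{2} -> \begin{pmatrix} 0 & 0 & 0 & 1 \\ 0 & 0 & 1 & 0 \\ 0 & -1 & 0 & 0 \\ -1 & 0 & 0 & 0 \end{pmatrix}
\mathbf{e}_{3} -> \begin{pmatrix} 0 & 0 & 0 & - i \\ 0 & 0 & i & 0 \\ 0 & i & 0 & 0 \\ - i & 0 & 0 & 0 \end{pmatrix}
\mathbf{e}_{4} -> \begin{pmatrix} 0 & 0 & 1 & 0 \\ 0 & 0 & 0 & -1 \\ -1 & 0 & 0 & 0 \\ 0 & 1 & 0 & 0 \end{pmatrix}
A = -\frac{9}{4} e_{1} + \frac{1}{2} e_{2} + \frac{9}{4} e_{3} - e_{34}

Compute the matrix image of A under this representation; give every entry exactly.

Bivector images (products of the table entries): rho(e_{34}) = rho(\mathbf{e}_{3})rho(\mathbf{e}_{4}) = \begin{pmatrix} 0 & - i & 0 & 0 \\ - i & 0 & 0 & 0 \\ 0 & 0 & 0 & - i \\ 0 & 0 & - i & 0 \end{pmatrix}.
M = (-\frac{9}{4})*rho(e_{1}) + (\frac{1}{2})*rho(e_{2}) + (\frac{9}{4})*rho(e_{3}) + (-1)*rho(e_{34}), summed entrywise:
Answer: \begin{pmatrix} - \frac{9}{4} & i & 0 & \frac{1}{2} - \frac{9 i}{4} \\ i & - \frac{9}{4} & \frac{1}{2} + \frac{9 i}{4} & 0 \\ 0 & - \frac{1}{2} + \frac{9 i}{4} & \frac{9}{4} & i \\ - \frac{1}{2} - \frac{9 i}{4} & 0 & i & \frac{9}{4} \end{pmatrix}
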